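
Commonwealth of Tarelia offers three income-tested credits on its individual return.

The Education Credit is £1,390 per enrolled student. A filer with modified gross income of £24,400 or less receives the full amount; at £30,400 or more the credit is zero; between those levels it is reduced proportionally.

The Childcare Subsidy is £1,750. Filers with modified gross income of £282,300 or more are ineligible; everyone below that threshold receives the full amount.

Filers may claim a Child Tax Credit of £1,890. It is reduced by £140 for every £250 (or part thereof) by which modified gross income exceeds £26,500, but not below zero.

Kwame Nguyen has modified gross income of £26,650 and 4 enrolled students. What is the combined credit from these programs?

£6,975

Education Credit: base = 4 × £1,390 = £5,560. £26,650 is £2,250 into a £6,000 phase-out range, leaving 3,750/6,000 of the credit: £5,560 × 3,750/6,000 = £3,475.
Childcare Subsidy: £26,650 is below the £282,300 cutoff, so the full £1,750 applies.
Child Tax Credit: income exceeds £26,500 by £150, which is 1 full-or-partial £250 increment; reduction = 1 × £140 = £140, leaving £1,750.
Total: £3,475 + £1,750 + £1,750 = £6,975.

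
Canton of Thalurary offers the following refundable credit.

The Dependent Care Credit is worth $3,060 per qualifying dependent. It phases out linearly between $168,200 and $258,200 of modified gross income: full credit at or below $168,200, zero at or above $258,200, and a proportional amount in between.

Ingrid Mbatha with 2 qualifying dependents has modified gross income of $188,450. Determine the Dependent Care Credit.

Dependent Care Credit: base = 2 × $3,060 = $6,120. $188,450 is $20,250 into a $90,000 phase-out range, leaving 69,750/90,000 of the credit: $6,120 × 69,750/90,000 = $4,743.

$4,743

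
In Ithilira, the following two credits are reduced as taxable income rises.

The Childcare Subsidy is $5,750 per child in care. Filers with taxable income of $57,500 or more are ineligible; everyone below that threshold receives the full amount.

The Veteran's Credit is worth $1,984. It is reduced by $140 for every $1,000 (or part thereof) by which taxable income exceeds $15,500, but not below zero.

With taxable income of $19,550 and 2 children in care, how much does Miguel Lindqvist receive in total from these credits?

$12,784

Childcare Subsidy: base = 2 × $5,750 = $11,500. $19,550 is below the $57,500 cutoff, so the full $11,500 applies.
Veteran's Credit: income exceeds $15,500 by $4,050, which is 5 full-or-partial $1,000 increments; reduction = 5 × $140 = $700, leaving $1,284.
Total: $11,500 + $1,284 = $12,784.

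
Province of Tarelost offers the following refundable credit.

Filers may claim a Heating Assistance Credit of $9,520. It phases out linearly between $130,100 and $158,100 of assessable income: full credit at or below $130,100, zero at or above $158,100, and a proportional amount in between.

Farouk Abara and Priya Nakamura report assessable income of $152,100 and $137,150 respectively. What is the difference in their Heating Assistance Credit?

$5,083

Farouk ($152,100): Heating Assistance Credit: $152,100 is $22,000 into a $28,000 phase-out range, leaving 6,000/28,000 of the credit: $9,520 × 6,000/28,000 = $2,040.
Priya ($137,150): Heating Assistance Credit: $137,150 is $7,050 into a $28,000 phase-out range, leaving 20,950/28,000 of the credit: $9,520 × 20,950/28,000 = $7,123.
Difference: |$2,040 − $7,123| = $5,083.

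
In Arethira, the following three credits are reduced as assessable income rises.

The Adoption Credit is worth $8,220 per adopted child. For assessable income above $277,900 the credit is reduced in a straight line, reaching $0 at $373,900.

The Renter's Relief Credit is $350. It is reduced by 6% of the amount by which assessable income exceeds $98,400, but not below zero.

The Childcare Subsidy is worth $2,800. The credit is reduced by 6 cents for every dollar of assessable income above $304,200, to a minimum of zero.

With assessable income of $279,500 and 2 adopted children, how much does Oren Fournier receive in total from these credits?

$18,966

Adoption Credit: base = 2 × $8,220 = $16,440. $279,500 is $1,600 into a $96,000 phase-out range, leaving 94,400/96,000 of the credit: $16,440 × 94,400/96,000 = $16,166.
Renter's Relief Credit: 6% of the $181,100 excess over $98,400 is $10,866 ≥ base, so the credit is $0.
Childcare Subsidy: $279,500 is at or below the $304,200 threshold, so the full $2,800 applies.
Total: $16,166 + $0 + $2,800 = $18,966.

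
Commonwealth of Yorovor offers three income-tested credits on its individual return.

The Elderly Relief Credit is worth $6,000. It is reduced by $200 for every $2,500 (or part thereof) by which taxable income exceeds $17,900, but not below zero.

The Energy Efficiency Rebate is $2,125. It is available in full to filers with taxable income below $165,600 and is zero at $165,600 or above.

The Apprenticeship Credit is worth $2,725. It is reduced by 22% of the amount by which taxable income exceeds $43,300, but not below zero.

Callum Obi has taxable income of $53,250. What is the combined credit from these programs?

$5,661

Elderly Relief Credit: income exceeds $17,900 by $35,350, which is 15 full-or-partial $2,500 increments; reduction = 15 × $200 = $3,000, leaving $3,000.
Energy Efficiency Rebate: $53,250 is below the $165,600 cutoff, so the full $2,125 applies.
Apprenticeship Credit: 22% of the $9,950 excess over $43,300 is $2,189; credit = $2,725 − $2,189 = $536.
Total: $3,000 + $2,125 + $536 = $5,661.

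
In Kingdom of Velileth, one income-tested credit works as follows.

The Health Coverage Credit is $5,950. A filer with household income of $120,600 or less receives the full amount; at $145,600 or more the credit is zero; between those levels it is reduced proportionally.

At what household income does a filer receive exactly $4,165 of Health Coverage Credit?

$4,165 is 4,165/5,950 of the full $5,950, so 1,785/5,950 of the $25,000 range has been used: income = $120,600 + $25,000 × 1,785/5,950 = $128,100.

$128,100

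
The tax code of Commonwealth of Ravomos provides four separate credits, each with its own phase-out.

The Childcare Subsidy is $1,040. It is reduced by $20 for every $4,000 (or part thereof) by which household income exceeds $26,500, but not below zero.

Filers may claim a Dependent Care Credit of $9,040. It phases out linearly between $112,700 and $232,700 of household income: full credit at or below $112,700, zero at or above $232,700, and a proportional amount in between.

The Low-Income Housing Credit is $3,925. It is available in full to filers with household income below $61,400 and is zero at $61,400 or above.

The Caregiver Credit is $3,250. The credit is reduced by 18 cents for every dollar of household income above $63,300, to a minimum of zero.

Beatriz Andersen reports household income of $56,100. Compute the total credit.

$17,095

Childcare Subsidy: income exceeds $26,500 by $29,600, which is 8 full-or-partial $4,000 increments; reduction = 8 × $20 = $160, leaving $880.
Dependent Care Credit: $56,100 is at or below the $112,700 threshold, so the full $9,040 applies.
Low-Income Housing Credit: $56,100 is below the $61,400 cutoff, so the full $3,925 applies.
Caregiver Credit: $56,100 is at or below the $63,300 threshold, so the full $3,250 applies.
Total: $880 + $9,040 + $3,925 + $3,250 = $17,095.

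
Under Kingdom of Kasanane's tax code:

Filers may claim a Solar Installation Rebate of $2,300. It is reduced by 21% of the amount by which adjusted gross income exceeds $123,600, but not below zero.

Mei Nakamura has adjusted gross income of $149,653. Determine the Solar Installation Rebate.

$0

Solar Installation Rebate: 21% of the $26,053 excess over $123,600 is $5,471.13 ≥ base, so the credit is $0.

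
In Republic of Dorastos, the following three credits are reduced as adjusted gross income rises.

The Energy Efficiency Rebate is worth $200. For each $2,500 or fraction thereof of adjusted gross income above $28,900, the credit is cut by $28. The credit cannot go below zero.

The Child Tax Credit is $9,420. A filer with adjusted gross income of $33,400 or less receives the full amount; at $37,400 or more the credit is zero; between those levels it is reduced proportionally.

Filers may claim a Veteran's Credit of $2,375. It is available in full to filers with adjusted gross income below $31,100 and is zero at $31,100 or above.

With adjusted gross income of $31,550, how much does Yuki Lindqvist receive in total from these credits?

Energy Efficiency Rebate: income exceeds $28,900 by $2,650, which is 2 full-or-partial $2,500 increments; reduction = 2 × $28 = $56, leaving $144.
Child Tax Credit: $31,550 is at or below the $33,400 threshold, so the full $9,420 applies.
Veteran's Credit: $31,550 meets or exceeds the $31,100 cutoff, so the credit is $0.
Total: $144 + $9,420 + $0 = $9,564.

$9,564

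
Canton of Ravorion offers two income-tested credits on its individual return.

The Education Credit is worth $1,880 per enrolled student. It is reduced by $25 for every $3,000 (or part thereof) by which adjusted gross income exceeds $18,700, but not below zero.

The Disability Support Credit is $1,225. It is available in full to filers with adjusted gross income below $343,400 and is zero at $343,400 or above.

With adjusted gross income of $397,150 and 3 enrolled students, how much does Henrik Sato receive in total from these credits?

$2,465

Education Credit: base = 3 × $1,880 = $5,640. income exceeds $18,700 by $378,450, which is 127 full-or-partial $3,000 increments; reduction = 127 × $25 = $3,175, leaving $2,465.
Disability Support Credit: $397,150 meets or exceeds the $343,400 cutoff, so the credit is $0.
Total: $2,465 + $0 = $2,465.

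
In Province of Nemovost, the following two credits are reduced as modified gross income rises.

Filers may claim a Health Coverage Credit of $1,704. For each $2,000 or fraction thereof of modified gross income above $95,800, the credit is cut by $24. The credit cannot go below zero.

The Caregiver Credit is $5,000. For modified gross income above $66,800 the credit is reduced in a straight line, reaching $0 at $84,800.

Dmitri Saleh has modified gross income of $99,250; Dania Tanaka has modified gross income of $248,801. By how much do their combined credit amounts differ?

Dmitri ($99,250): Health Coverage Credit: income exceeds $95,800 by $3,450, which is 2 full-or-partial $2,000 increments; reduction = 2 × $24 = $48, leaving $1,656. Caregiver Credit: $99,250 is at or above $84,800, so the credit is $0. total $1,656 + $0 = $1,656
Dania ($248,801): Health Coverage Credit: income exceeds $95,800 by $153,001 → 77 increments × $24 = $1,848 ≥ base, so the credit is $0. Caregiver Credit: $248,801 is at or above $84,800, so the credit is $0. total $0 + $0 = $0
Difference: |$1,656 − $0| = $1,656.

$1,656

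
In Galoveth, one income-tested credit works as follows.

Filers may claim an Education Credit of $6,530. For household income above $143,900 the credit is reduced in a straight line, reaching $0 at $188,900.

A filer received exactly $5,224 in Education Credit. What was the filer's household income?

$152,900

$5,224 is 5,224/6,530 of the full $6,530, so 1,306/6,530 of the $45,000 range has been used: income = $143,900 + $45,000 × 1,306/6,530 = $152,900.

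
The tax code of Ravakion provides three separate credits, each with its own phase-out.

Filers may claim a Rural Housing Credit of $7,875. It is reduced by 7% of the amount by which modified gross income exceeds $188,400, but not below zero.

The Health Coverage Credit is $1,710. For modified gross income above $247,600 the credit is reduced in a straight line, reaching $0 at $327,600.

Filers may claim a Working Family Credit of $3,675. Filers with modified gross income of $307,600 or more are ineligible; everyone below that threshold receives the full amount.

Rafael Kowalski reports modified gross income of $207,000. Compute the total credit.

Rural Housing Credit: 7% of the $18,600 excess over $188,400 is $1,302; credit = $7,875 − $1,302 = $6,573.
Health Coverage Credit: $207,000 is at or below the $247,600 threshold, so the full $1,710 applies.
Working Family Credit: $207,000 is below the $307,600 cutoff, so the full $3,675 applies.
Total: $6,573 + $1,710 + $3,675 = $11,958.

$11,958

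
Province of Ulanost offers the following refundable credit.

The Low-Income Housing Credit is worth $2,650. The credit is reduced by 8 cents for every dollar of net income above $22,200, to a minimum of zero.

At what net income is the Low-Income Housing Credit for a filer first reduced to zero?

$55,325

The credit falls by 8% of each dollar above $22,200, so it reaches zero when the excess is $2,650 / 8% = $33,125: income = $22,200 + $33,125 = $55,325.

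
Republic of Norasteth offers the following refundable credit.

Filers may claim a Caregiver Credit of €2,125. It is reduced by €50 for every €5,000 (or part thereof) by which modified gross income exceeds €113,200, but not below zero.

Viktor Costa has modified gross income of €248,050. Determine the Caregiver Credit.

Caregiver Credit: income exceeds €113,200 by €134,850, which is 27 full-or-partial €5,000 increments; reduction = 27 × €50 = €1,350, leaving €775.

€775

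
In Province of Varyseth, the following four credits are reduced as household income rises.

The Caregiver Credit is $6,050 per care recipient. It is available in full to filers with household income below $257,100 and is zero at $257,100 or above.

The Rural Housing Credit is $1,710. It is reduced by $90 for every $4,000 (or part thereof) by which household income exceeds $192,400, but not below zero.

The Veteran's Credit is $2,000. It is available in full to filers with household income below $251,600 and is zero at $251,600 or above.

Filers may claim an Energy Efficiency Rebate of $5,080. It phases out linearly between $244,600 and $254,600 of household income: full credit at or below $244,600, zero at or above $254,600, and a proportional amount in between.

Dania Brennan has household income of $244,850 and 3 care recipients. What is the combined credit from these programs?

Caregiver Credit: base = 3 × $6,050 = $18,150. $244,850 is below the $257,100 cutoff, so the full $18,150 applies.
Rural Housing Credit: income exceeds $192,400 by $52,450, which is 14 full-or-partial $4,000 increments; reduction = 14 × $90 = $1,260, leaving $450.
Veteran's Credit: $244,850 is below the $251,600 cutoff, so the full $2,000 applies.
Energy Efficiency Rebate: $244,850 is $250 into a $10,000 phase-out range, leaving 9,750/10,000 of the credit: $5,080 × 9,750/10,000 = $4,953.
Total: $18,150 + $450 + $2,000 + $4,953 = $25,553.

$25,553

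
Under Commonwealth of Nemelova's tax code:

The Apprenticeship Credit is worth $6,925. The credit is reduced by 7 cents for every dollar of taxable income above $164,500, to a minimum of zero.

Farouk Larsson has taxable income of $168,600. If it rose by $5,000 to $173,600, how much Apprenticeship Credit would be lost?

At $168,600 — 7% of the $4,100 excess over $164,500 is $287; credit = $6,925 − $287 = $6,638.
At $173,600 — 7% of the $9,100 excess over $164,500 is $637; credit = $6,925 − $637 = $6,288.
Lost: $6,638 − $6,288 = $350.

$350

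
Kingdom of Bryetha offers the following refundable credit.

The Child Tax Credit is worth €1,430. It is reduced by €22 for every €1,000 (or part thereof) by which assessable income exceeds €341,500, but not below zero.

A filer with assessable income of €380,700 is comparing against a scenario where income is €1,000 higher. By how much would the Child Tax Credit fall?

€22

At €380,700 — income exceeds €341,500 by €39,200, which is 40 full-or-partial €1,000 increments; reduction = 40 × €22 = €880, leaving €550.
At €381,700 — income exceeds €341,500 by €40,200, which is 41 full-or-partial €1,000 increments; reduction = 41 × €22 = €902, leaving €528.
Lost: €550 − €528 = €22.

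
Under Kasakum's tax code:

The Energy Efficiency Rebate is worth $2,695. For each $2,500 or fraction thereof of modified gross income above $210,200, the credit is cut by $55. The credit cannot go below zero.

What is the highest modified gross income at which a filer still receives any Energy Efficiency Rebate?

After 48 increments the reduction is 48 × $55 = $2,640, leaving $55; one more increment wipes it out. Increment 48 ends at excess 48 × $2,500 = $120,000, so the highest qualifying income is $210,200 + $120,000 = $330,200.

$330,200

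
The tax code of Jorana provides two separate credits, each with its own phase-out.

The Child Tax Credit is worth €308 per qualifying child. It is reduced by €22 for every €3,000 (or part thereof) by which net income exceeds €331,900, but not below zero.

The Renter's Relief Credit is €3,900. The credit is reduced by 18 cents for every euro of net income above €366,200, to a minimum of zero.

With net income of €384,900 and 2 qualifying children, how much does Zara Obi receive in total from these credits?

Child Tax Credit: base = 2 × €308 = €616. income exceeds €331,900 by €53,000, which is 18 full-or-partial €3,000 increments; reduction = 18 × €22 = €396, leaving €220.
Renter's Relief Credit: 18% of the €18,700 excess over €366,200 is €3,366; credit = €3,900 − €3,366 = €534.
Total: €220 + €534 = €754.

€754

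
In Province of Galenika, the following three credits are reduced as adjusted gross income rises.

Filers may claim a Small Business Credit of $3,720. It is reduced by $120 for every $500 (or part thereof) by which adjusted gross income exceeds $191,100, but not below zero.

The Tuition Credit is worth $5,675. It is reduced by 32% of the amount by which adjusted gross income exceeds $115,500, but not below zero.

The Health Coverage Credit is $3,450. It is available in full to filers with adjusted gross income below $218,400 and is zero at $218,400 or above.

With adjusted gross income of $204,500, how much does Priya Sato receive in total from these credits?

$3,930

Small Business Credit: income exceeds $191,100 by $13,400, which is 27 full-or-partial $500 increments; reduction = 27 × $120 = $3,240, leaving $480.
Tuition Credit: 32% of the $89,000 excess over $115,500 is $28,480 ≥ base, so the credit is $0.
Health Coverage Credit: $204,500 is below the $218,400 cutoff, so the full $3,450 applies.
Total: $480 + $0 + $3,450 = $3,930.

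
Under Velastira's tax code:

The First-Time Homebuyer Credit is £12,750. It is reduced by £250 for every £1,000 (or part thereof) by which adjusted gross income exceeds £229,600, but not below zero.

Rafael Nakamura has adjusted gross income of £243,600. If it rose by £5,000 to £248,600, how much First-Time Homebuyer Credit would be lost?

£1,250

At £243,600 — income exceeds £229,600 by £14,000, which is 14 full-or-partial £1,000 increments; reduction = 14 × £250 = £3,500, leaving £9,250.
At £248,600 — income exceeds £229,600 by £19,000, which is 19 full-or-partial £1,000 increments; reduction = 19 × £250 = £4,750, leaving £8,000.
Lost: £9,250 − £8,000 = £1,250.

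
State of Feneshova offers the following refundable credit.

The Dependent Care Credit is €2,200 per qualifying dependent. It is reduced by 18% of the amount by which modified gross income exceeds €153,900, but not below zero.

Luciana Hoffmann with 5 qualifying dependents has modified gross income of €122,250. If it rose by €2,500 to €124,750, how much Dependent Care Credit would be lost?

At €122,250 — base = 5 × €2,200 = €11,000. €122,250 is at or below the €153,900 threshold, so the full €11,000 applies.
At €124,750 — base = 5 × €2,200 = €11,000. €124,750 is at or below the €153,900 threshold, so the full €11,000 applies.
Lost: €11,000 − €11,000 = €0.

€0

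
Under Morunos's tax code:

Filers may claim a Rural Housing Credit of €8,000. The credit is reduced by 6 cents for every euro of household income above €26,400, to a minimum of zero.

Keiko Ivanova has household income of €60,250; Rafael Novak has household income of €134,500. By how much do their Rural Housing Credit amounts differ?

€4,455

Keiko (€60,250): Rural Housing Credit: 6% of the €33,850 excess over €26,400 is €2,031; credit = €8,000 − €2,031 = €5,969.
Rafael (€134,500): Rural Housing Credit: 6% of the €108,100 excess over €26,400 is €6,486; credit = €8,000 − €6,486 = €1,514.
Difference: |€5,969 − €1,514| = €4,455.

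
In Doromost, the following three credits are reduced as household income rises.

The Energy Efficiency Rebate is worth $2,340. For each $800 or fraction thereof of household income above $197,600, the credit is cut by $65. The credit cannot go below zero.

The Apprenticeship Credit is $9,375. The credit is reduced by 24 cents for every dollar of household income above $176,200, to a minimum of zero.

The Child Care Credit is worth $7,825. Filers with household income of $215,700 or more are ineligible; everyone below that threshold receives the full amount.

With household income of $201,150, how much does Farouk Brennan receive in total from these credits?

$13,227

Energy Efficiency Rebate: income exceeds $197,600 by $3,550, which is 5 full-or-partial $800 increments; reduction = 5 × $65 = $325, leaving $2,015.
Apprenticeship Credit: 24% of the $24,950 excess over $176,200 is $5,988; credit = $9,375 − $5,988 = $3,387.
Child Care Credit: $201,150 is below the $215,700 cutoff, so the full $7,825 applies.
Total: $2,015 + $3,387 + $7,825 = $13,227.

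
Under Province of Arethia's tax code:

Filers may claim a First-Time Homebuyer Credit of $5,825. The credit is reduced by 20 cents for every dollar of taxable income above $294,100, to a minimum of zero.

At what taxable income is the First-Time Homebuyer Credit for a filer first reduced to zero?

The credit falls by 20% of each dollar above $294,100, so it reaches zero when the excess is $5,825 / 20% = $29,125: income = $294,100 + $29,125 = $323,225.

$323,225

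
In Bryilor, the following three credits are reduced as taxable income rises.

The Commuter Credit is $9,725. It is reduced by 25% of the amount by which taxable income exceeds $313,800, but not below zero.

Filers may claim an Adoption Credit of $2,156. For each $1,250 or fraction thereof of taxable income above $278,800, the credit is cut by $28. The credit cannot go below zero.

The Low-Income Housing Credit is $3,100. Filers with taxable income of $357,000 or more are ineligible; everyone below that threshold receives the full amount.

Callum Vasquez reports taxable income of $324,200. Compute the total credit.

$11,345

Commuter Credit: 25% of the $10,400 excess over $313,800 is $2,600; credit = $9,725 − $2,600 = $7,125.
Adoption Credit: income exceeds $278,800 by $45,400, which is 37 full-or-partial $1,250 increments; reduction = 37 × $28 = $1,036, leaving $1,120.
Low-Income Housing Credit: $324,200 is below the $357,000 cutoff, so the full $3,100 applies.
Total: $7,125 + $1,120 + $3,100 = $11,345.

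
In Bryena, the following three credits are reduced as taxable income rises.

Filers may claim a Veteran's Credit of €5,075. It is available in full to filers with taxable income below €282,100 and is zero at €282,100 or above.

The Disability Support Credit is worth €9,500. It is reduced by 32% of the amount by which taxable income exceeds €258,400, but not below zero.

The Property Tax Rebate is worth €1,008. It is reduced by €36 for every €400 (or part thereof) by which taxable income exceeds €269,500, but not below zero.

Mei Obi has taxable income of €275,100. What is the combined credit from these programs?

€9,735

Veteran's Credit: €275,100 is below the €282,100 cutoff, so the full €5,075 applies.
Disability Support Credit: 32% of the €16,700 excess over €258,400 is €5,344; credit = €9,500 − €5,344 = €4,156.
Property Tax Rebate: income exceeds €269,500 by €5,600, which is 14 full-or-partial €400 increments; reduction = 14 × €36 = €504, leaving €504.
Total: €5,075 + €4,156 + €504 = €9,735.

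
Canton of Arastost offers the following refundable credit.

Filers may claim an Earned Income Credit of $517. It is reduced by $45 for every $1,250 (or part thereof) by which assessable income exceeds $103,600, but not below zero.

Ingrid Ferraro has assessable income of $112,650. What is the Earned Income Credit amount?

Earned Income Credit: income exceeds $103,600 by $9,050, which is 8 full-or-partial $1,250 increments; reduction = 8 × $45 = $360, leaving $157.

$157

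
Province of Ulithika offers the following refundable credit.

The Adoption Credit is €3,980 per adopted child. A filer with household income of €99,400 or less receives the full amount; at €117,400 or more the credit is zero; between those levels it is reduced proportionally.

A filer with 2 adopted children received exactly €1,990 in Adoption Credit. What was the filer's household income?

Full credit = 2 × €3,980 = €7,960.
€1,990 is 1,990/7,960 of the full €7,960, so 5,970/7,960 of the €18,000 range has been used: income = €99,400 + €18,000 × 5,970/7,960 = €112,900.

€112,900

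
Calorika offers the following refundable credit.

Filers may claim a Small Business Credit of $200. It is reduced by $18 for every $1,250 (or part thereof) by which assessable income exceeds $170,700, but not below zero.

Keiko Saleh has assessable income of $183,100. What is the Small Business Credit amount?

$20

Small Business Credit: income exceeds $170,700 by $12,400, which is 10 full-or-partial $1,250 increments; reduction = 10 × $18 = $180, leaving $20.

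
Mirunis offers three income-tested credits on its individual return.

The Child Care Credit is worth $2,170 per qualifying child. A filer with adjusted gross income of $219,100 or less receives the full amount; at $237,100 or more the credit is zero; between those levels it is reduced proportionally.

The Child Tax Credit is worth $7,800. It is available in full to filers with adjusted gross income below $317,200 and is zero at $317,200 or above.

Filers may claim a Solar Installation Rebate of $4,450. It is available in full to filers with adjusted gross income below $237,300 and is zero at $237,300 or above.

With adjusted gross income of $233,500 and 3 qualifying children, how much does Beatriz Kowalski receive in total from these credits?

Child Care Credit: base = 3 × $2,170 = $6,510. $233,500 is $14,400 into a $18,000 phase-out range, leaving 3,600/18,000 of the credit: $6,510 × 3,600/18,000 = $1,302.
Child Tax Credit: $233,500 is below the $317,200 cutoff, so the full $7,800 applies.
Solar Installation Rebate: $233,500 is below the $237,300 cutoff, so the full $4,450 applies.
Total: $1,302 + $7,800 + $4,450 = $13,552.

$13,552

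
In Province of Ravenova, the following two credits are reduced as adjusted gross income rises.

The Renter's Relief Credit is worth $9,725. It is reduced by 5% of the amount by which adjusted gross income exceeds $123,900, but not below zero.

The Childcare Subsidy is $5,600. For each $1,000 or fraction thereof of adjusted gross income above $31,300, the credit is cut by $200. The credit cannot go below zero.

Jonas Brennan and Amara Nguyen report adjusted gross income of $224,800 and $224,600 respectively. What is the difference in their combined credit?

Jonas ($224,800): Renter's Relief Credit: 5% of the $100,900 excess over $123,900 is $5,045; credit = $9,725 − $5,045 = $4,680. Childcare Subsidy: income exceeds $31,300 by $193,500 → 194 increments × $200 = $38,800 ≥ base, so the credit is $0. total $4,680 + $0 = $4,680
Amara ($224,600): Renter's Relief Credit: 5% of the $100,700 excess over $123,900 is $5,035; credit = $9,725 − $5,035 = $4,690. Childcare Subsidy: income exceeds $31,300 by $193,300 → 194 increments × $200 = $38,800 ≥ base, so the credit is $0. total $4,690 + $0 = $4,690
Difference: |$4,680 − $4,690| = $10.

$10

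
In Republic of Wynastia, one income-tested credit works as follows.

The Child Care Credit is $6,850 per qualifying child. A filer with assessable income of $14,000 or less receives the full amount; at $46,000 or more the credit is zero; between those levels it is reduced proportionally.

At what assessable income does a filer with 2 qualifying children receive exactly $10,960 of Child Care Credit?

$20,400

Full credit = 2 × $6,850 = $13,700.
$10,960 is 10,960/13,700 of the full $13,700, so 2,740/13,700 of the $32,000 range has been used: income = $14,000 + $32,000 × 2,740/13,700 = $20,400.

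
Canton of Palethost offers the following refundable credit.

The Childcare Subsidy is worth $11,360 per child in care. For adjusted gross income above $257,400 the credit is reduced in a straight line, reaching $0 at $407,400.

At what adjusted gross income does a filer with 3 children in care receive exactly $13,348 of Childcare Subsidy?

Full credit = 3 × $11,360 = $34,080.
$13,348 is 13,348/34,080 of the full $34,080, so 20,732/34,080 of the $150,000 range has been used: income = $257,400 + $150,000 × 20,732/34,080 = $348,650.

$348,650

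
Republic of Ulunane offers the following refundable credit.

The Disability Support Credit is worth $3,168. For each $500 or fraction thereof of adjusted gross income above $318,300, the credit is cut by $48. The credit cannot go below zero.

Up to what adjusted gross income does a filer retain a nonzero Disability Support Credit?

$350,800

After 65 increments the reduction is 65 × $48 = $3,120, leaving $48; one more increment wipes it out. Increment 65 ends at excess 65 × $500 = $32,500, so the highest qualifying income is $318,300 + $32,500 = $350,800.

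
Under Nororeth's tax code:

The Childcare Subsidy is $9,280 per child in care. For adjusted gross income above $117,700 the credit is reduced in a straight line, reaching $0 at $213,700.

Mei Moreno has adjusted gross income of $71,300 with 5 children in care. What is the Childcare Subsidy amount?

$46,400

Childcare Subsidy: base = 5 × $9,280 = $46,400. $71,300 is at or below the $117,700 threshold, so the full $46,400 applies.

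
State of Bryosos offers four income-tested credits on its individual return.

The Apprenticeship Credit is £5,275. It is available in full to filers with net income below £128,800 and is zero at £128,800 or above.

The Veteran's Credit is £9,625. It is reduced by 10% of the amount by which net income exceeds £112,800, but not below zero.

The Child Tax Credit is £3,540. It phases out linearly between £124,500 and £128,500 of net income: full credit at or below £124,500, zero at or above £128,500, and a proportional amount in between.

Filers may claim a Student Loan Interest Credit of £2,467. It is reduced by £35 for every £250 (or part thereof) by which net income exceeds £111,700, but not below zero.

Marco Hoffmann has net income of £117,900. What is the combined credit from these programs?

Apprenticeship Credit: £117,900 is below the £128,800 cutoff, so the full £5,275 applies.
Veteran's Credit: 10% of the £5,100 excess over £112,800 is £510; credit = £9,625 − £510 = £9,115.
Child Tax Credit: £117,900 is at or below the £124,500 threshold, so the full £3,540 applies.
Student Loan Interest Credit: income exceeds £111,700 by £6,200, which is 25 full-or-partial £250 increments; reduction = 25 × £35 = £875, leaving £1,592.
Total: £5,275 + £9,115 + £3,540 + £1,592 = £19,522.

£19,522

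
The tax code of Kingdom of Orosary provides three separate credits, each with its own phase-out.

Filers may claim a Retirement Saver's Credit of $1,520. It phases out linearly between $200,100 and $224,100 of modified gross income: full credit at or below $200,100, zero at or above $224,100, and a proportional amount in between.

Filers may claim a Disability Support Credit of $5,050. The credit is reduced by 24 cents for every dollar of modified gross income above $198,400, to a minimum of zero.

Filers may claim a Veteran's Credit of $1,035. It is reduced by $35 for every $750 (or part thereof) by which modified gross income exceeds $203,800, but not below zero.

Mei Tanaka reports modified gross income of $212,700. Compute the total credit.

Retirement Saver's Credit: $212,700 is $12,600 into a $24,000 phase-out range, leaving 11,400/24,000 of the credit: $1,520 × 11,400/24,000 = $722.
Disability Support Credit: 24% of the $14,300 excess over $198,400 is $3,432; credit = $5,050 − $3,432 = $1,618.
Veteran's Credit: income exceeds $203,800 by $8,900, which is 12 full-or-partial $750 increments; reduction = 12 × $35 = $420, leaving $615.
Total: $722 + $1,618 + $615 = $2,955.

$2,955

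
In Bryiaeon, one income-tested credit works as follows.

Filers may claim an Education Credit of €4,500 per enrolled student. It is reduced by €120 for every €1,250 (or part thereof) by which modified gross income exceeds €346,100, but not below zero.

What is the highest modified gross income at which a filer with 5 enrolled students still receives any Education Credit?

Full credit = 5 × €4,500 = €22,500.
After 187 increments the reduction is 187 × €120 = €22,440, leaving €60; one more increment wipes it out. Increment 187 ends at excess 187 × €1,250 = €233,750, so the highest qualifying income is €346,100 + €233,750 = €579,850.

€579,850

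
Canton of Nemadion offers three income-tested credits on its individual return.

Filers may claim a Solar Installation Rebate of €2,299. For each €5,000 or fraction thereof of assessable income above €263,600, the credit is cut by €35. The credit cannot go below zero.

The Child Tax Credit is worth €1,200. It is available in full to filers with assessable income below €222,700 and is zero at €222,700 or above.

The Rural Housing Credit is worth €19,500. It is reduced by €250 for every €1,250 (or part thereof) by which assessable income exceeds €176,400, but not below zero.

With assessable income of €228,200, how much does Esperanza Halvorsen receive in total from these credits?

Solar Installation Rebate: €228,200 is at or below the €263,600 threshold, so the full €2,299 applies.
Child Tax Credit: €228,200 meets or exceeds the €222,700 cutoff, so the credit is €0.
Rural Housing Credit: income exceeds €176,400 by €51,800, which is 42 full-or-partial €1,250 increments; reduction = 42 × €250 = €10,500, leaving €9,000.
Total: €2,299 + €0 + €9,000 = €11,299.

€11,299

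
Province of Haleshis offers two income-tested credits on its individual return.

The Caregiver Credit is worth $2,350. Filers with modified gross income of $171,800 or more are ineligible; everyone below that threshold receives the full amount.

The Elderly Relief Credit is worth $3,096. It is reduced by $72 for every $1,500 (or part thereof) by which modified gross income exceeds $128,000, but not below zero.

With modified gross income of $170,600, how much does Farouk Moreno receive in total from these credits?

Caregiver Credit: $170,600 is below the $171,800 cutoff, so the full $2,350 applies.
Elderly Relief Credit: income exceeds $128,000 by $42,600, which is 29 full-or-partial $1,500 increments; reduction = 29 × $72 = $2,088, leaving $1,008.
Total: $2,350 + $1,008 = $3,358.

$3,358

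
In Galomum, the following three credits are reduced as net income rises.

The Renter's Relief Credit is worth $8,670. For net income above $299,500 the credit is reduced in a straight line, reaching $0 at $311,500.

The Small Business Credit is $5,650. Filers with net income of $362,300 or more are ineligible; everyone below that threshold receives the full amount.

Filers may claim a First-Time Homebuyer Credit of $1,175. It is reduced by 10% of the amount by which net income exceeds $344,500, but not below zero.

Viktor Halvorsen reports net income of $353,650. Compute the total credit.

$5,910

Renter's Relief Credit: $353,650 is at or above $311,500, so the credit is $0.
Small Business Credit: $353,650 is below the $362,300 cutoff, so the full $5,650 applies.
First-Time Homebuyer Credit: 10% of the $9,150 excess over $344,500 is $915; credit = $1,175 − $915 = $260.
Total: $0 + $5,650 + $260 = $5,910.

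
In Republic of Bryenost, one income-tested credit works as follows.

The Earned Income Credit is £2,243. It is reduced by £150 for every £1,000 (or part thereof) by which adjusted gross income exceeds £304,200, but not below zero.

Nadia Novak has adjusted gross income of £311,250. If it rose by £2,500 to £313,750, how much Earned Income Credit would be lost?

£300

At £311,250 — income exceeds £304,200 by £7,050, which is 8 full-or-partial £1,000 increments; reduction = 8 × £150 = £1,200, leaving £1,043.
At £313,750 — income exceeds £304,200 by £9,550, which is 10 full-or-partial £1,000 increments; reduction = 10 × £150 = £1,500, leaving £743.
Lost: £1,043 − £743 = £300.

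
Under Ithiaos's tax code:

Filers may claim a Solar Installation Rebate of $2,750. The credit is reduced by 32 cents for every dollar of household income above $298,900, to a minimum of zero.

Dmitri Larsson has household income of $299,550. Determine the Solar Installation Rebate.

$2,542

Solar Installation Rebate: 32% of the $650 excess over $298,900 is $208; credit = $2,750 − $208 = $2,542.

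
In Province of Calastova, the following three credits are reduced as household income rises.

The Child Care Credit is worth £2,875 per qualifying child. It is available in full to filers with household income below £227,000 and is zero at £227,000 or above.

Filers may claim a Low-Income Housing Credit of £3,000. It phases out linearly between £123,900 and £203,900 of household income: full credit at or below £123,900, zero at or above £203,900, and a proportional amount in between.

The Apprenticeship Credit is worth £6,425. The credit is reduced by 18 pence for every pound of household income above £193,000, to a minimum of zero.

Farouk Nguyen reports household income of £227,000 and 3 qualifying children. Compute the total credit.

£305

Child Care Credit: base = 3 × £2,875 = £8,625. £227,000 meets or exceeds the £227,000 cutoff, so the credit is £0.
Low-Income Housing Credit: £227,000 is at or above £203,900, so the credit is £0.
Apprenticeship Credit: 18% of the £34,000 excess over £193,000 is £6,120; credit = £6,425 − £6,120 = £305.
Total: £0 + £0 + £305 = £305.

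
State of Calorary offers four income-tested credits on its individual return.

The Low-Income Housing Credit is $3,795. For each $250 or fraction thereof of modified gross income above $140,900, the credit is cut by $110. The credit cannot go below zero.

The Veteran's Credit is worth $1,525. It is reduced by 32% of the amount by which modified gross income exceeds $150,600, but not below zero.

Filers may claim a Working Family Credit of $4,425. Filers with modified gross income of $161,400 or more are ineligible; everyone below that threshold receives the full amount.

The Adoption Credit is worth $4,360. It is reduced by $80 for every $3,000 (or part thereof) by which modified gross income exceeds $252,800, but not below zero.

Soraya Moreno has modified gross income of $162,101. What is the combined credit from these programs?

$4,360

Low-Income Housing Credit: income exceeds $140,900 by $21,201 → 85 increments × $110 = $9,350 ≥ base, so the credit is $0.
Veteran's Credit: 32% of the $11,501 excess over $150,600 is $3,680.32 ≥ base, so the credit is $0.
Working Family Credit: $162,101 meets or exceeds the $161,400 cutoff, so the credit is $0.
Adoption Credit: $162,101 is at or below the $252,800 threshold, so the full $4,360 applies.
Total: $0 + $0 + $0 + $4,360 = $4,360.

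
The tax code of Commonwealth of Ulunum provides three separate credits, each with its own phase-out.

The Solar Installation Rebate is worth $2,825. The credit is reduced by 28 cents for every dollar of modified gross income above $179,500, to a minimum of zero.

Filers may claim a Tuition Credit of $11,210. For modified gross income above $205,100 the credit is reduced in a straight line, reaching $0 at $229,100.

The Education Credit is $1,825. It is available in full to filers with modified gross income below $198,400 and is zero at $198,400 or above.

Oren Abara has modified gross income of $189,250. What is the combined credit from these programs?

Solar Installation Rebate: 28% of the $9,750 excess over $179,500 is $2,730; credit = $2,825 − $2,730 = $95.
Tuition Credit: $189,250 is at or below the $205,100 threshold, so the full $11,210 applies.
Education Credit: $189,250 is below the $198,400 cutoff, so the full $1,825 applies.
Total: $95 + $11,210 + $1,825 = $13,130.

$13,130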